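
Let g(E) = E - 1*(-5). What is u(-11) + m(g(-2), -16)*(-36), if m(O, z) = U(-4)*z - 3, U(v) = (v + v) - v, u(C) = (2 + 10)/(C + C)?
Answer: -24162/11 ≈ -2196.5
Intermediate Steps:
u(C) = 6/C (u(C) = 12/((2*C)) = 12*(1/(2*C)) = 6/C)
g(E) = 5 + E (g(E) = E + 5 = 5 + E)
U(v) = v (U(v) = 2*v - v = v)
m(O, z) = -3 - 4*z (m(O, z) = -4*z - 3 = -3 - 4*z)
u(-11) + m(g(-2), -16)*(-36) = 6/(-11) + (-3 - 4*(-16))*(-36) = 6*(-1/11) + (-3 + 64)*(-36) = -6/11 + 61*(-36) = -6/11 - 2196 = -24162/11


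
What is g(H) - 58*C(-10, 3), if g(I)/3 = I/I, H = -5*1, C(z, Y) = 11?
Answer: -635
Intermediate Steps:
H = -5
g(I) = 3 (g(I) = 3*(I/I) = 3*1 = 3)
g(H) - 58*C(-10, 3) = 3 - 58*11 = 3 - 638 = -635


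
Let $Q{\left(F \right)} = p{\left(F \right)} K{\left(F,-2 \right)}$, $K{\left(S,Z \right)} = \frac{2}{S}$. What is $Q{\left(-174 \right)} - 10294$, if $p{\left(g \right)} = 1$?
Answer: $- \frac{895579}{87} \approx -10294.0$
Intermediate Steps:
$Q{\left(F \right)} = \frac{2}{F}$ ($Q{\left(F \right)} = 1 \frac{2}{F} = \frac{2}{F}$)
$Q{\left(-174 \right)} - 10294 = \frac{2}{-174} - 10294 = 2 \left(- \frac{1}{174}\right) - 10294 = - \frac{1}{87} - 10294 = - \frac{895579}{87}$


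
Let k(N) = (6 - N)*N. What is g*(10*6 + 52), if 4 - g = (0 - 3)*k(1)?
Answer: 2128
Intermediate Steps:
k(N) = N*(6 - N)
g = 19 (g = 4 - (0 - 3)*1*(6 - 1*1) = 4 - (-3)*1*(6 - 1) = 4 - (-3)*1*5 = 4 - (-3)*5 = 4 - 1*(-15) = 4 + 15 = 19)
g*(10*6 + 52) = 19*(10*6 + 52) = 19*(60 + 52) = 19*112 = 2128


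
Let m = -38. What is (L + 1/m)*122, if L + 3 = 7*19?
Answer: 301279/19 ≈ 15857.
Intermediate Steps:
L = 130 (L = -3 + 7*19 = -3 + 133 = 130)
(L + 1/m)*122 = (130 + 1/(-38))*122 = (130 - 1/38)*122 = (4939/38)*122 = 301279/19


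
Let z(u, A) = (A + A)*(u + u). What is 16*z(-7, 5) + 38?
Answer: -2202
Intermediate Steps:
z(u, A) = 4*A*u (z(u, A) = (2*A)*(2*u) = 4*A*u)
16*z(-7, 5) + 38 = 16*(4*5*(-7)) + 38 = 16*(-140) + 38 = -2240 + 38 = -2202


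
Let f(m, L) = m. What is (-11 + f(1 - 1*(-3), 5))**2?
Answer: 49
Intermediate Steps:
(-11 + f(1 - 1*(-3), 5))**2 = (-11 + (1 - 1*(-3)))**2 = (-11 + (1 + 3))**2 = (-11 + 4)**2 = (-7)**2 = 49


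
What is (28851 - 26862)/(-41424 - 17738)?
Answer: -1989/59162 ≈ -0.033620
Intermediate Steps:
(28851 - 26862)/(-41424 - 17738) = 1989/(-59162) = 1989*(-1/59162) = -1989/59162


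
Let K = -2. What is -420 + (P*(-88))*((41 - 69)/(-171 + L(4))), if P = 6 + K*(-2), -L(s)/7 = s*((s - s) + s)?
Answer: -143500/283 ≈ -507.07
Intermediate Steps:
L(s) = -7*s² (L(s) = -7*s*((s - s) + s) = -7*s*(0 + s) = -7*s*s = -7*s²)
P = 10 (P = 6 - 2*(-2) = 6 + 4 = 10)
-420 + (P*(-88))*((41 - 69)/(-171 + L(4))) = -420 + (10*(-88))*((41 - 69)/(-171 - 7*4²)) = -420 - (-24640)/(-171 - 7*16) = -420 - (-24640)/(-171 - 112) = -420 - (-24640)/(-283) = -420 - (-24640)*(-1)/283 = -420 - 880*28/283 = -420 - 24640/283 = -143500/283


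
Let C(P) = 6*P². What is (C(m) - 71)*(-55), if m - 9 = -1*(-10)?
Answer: -115225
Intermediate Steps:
m = 19 (m = 9 - 1*(-10) = 9 + 10 = 19)
(C(m) - 71)*(-55) = (6*19² - 71)*(-55) = (6*361 - 71)*(-55) = (2166 - 71)*(-55) = 2095*(-55) = -115225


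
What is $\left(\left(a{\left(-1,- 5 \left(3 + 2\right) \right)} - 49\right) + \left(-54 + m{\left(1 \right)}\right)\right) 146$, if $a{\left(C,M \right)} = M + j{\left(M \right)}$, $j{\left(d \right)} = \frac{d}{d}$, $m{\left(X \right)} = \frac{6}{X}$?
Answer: $-17666$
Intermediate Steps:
$j{\left(d \right)} = 1$
$a{\left(C,M \right)} = 1 + M$ ($a{\left(C,M \right)} = M + 1 = 1 + M$)
$\left(\left(a{\left(-1,- 5 \left(3 + 2\right) \right)} - 49\right) + \left(-54 + m{\left(1 \right)}\right)\right) 146 = \left(\left(\left(1 - 5 \left(3 + 2\right)\right) - 49\right) - \left(54 - \frac{6}{1}\right)\right) 146 = \left(\left(\left(1 - 25\right) - 49\right) + \left(-54 + 6 \cdot 1\right)\right) 146 = \left(\left(\left(1 - 25\right) - 49\right) + \left(-54 + 6\right)\right) 146 = \left(\left(-24 - 49\right) - 48\right) 146 = \left(-73 - 48\right) 146 = \left(-121\right) 146 = -17666$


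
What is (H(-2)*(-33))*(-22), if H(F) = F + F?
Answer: -2904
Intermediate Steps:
H(F) = 2*F
(H(-2)*(-33))*(-22) = ((2*(-2))*(-33))*(-22) = -4*(-33)*(-22) = 132*(-22) = -2904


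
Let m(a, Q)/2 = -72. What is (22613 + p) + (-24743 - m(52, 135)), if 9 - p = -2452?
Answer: 475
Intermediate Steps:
p = 2461 (p = 9 - 1*(-2452) = 9 + 2452 = 2461)
m(a, Q) = -144 (m(a, Q) = 2*(-72) = -144)
(22613 + p) + (-24743 - m(52, 135)) = (22613 + 2461) + (-24743 - 1*(-144)) = 25074 + (-24743 + 144) = 25074 - 24599 = 475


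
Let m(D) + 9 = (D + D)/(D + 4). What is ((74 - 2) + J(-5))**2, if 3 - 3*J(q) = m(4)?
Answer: 51529/9 ≈ 5725.4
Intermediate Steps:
m(D) = -9 + 2*D/(4 + D) (m(D) = -9 + (D + D)/(D + 4) = -9 + (2*D)/(4 + D) = -9 + 2*D/(4 + D))
J(q) = 11/3 (J(q) = 1 - (-36 - 7*4)/(3*(4 + 4)) = 1 - (-36 - 28)/(3*8) = 1 - (-64)/24 = 1 - 1/3*(-8) = 1 + 8/3 = 11/3)
((74 - 2) + J(-5))**2 = ((74 - 2) + 11/3)**2 = (72 + 11/3)**2 = (227/3)**2 = 51529/9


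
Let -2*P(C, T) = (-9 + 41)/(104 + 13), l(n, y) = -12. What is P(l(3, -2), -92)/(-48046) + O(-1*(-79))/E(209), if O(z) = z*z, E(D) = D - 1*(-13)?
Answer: 5847174769/207991134 ≈ 28.113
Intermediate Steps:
P(C, T) = -16/117 (P(C, T) = -(-9 + 41)/(2*(104 + 13)) = -16/117)
E(D) = 13 + D (E(D) = D + 13 = 13 + D)
O(z) = z²
P(l(3, -2), -92)/(-48046) + O(-1*(-79))/E(209) = -16/117/(-48046) + (-1*(-79))²/(13 + 209) = -16/117*(-1/48046) + 79²/222 = 8/2810691 + 6241*(1/222) = 8/2810691 + 6241/222 = 5847174769/207991134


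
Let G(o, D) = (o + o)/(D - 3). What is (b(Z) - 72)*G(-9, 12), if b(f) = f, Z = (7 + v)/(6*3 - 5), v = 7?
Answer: 1844/13 ≈ 141.85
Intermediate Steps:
G(o, D) = 2*o/(-3 + D) (G(o, D) = (2*o)/(-3 + D) = 2*o/(-3 + D))
Z = 14/13 (Z = (7 + 7)/(6*3 - 5) = 14/(18 - 5) = 14/13 ≈ 1.0769)
(b(Z) - 72)*G(-9, 12) = (14/13 - 72)*(2*(-9)/(-3 + 12)) = -1844*(-9)/(13*9) = -922/13*(-2) = 1844/13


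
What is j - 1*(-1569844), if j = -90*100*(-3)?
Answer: 1596844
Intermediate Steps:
j = 27000 (j = -9000*(-3) = 27000)
j - 1*(-1569844) = 27000 - 1*(-1569844) = 27000 + 1569844 = 1596844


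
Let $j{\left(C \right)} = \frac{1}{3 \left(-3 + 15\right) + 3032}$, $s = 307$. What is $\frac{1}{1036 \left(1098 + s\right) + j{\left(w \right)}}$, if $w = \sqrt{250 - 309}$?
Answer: $\frac{3068}{4465719441} \approx 6.8701 \cdot 10^{-7}$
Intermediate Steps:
$w = i \sqrt{59}$ ($w = \sqrt{-59} = i \sqrt{59} \approx 7.6811 i$)
$j{\left(C \right)} = \frac{1}{3068}$ ($j{\left(C \right)} = \frac{1}{3 \cdot 12 + 3032} = \frac{1}{36 + 3032} = \frac{1}{3068}$)
$\frac{1}{1036 \left(1098 + s\right) + j{\left(w \right)}} = \frac{1}{1036 \left(1098 + 307\right) + \frac{1}{3068}} = \frac{1}{1036 \cdot 1405 + \frac{1}{3068}} = \frac{1}{1455580 + \frac{1}{3068}} = \frac{1}{\frac{4465719441}{3068}} = \frac{3068}{4465719441}$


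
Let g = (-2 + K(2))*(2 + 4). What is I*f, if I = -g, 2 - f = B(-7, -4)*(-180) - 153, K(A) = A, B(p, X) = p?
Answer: 0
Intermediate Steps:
g = 0 (g = (-2 + 2)*(2 + 4) = 0*6 = 0)
f = -1105 (f = 2 - (-7*(-180) - 153) = 2 - (1260 - 153) = 2 - 1*1107 = 2 - 1107 = -1105)
I = 0 (I = -1*0 = 0)
I*f = 0*(-1105) = 0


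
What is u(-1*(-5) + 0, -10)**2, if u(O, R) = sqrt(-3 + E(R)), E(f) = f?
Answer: -13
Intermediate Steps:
u(O, R) = sqrt(-3 + R)
u(-1*(-5) + 0, -10)**2 = (sqrt(-3 - 10))**2 = (sqrt(-13))**2 = (I*sqrt(13))**2 = -13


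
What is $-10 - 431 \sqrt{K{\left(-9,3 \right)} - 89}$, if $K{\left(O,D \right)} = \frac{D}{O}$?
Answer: $-10 - \frac{862 i \sqrt{201}}{3} \approx -10.0 - 4073.7 i$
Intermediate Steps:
$-10 - 431 \sqrt{K{\left(-9,3 \right)} - 89} = -10 - 431 \sqrt{\frac{3}{-9} - 89} = -10 - 431 \sqrt{3 \left(- \frac{1}{9}\right) - 89} = -10 - 431 \sqrt{- \frac{1}{3} - 89} = -10 - 431 \sqrt{- \frac{268}{3}} = -10 - 431 \frac{2 i \sqrt{201}}{3} = -10 - \frac{862 i \sqrt{201}}{3}$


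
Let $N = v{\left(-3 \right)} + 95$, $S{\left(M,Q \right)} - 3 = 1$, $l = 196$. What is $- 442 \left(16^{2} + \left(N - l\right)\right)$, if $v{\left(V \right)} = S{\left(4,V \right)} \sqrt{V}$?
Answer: $-68510 - 1768 i \sqrt{3} \approx -68510.0 - 3062.3 i$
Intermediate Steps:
$S{\left(M,Q \right)} = 4$ ($S{\left(M,Q \right)} = 3 + 1 = 4$)
$v{\left(V \right)} = 4 \sqrt{V}$
$N = 95 + 4 i \sqrt{3}$ ($N = 4 \sqrt{-3} + 95 = 4 i \sqrt{3} + 95 = 95 + 4 i \sqrt{3} \approx 95.0 + 6.9282 i$)
$- 442 \left(16^{2} + \left(N - l\right)\right) = - 442 \left(16^{2} + \left(\left(95 + 4 i \sqrt{3}\right) - 196\right)\right) = - 442 \left(256 - \left(101 - 4 i \sqrt{3}\right)\right) = - 442 \left(155 + 4 i \sqrt{3}\right) = -68510 - 1768 i \sqrt{3}$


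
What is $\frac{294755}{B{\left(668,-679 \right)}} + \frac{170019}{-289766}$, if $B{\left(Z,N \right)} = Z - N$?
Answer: $\frac{85180961737}{390314802} \approx 218.24$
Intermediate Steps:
$\frac{294755}{B{\left(668,-679 \right)}} + \frac{170019}{-289766} = \frac{294755}{668 - -679} + \frac{170019}{-289766} = \frac{294755}{668 + 679} + 170019 \left(- \frac{1}{289766}\right) = \frac{294755}{1347} - \frac{170019}{289766} = \frac{85180961737}{390314802}$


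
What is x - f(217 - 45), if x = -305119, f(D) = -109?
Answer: -305010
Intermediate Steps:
x - f(217 - 45) = -305119 - 1*(-109) = -305119 + 109 = -305010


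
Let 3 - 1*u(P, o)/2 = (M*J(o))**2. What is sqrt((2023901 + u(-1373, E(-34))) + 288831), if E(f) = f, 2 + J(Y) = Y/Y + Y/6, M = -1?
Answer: sqrt(20813842)/3 ≈ 1520.7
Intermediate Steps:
J(Y) = -1 + Y/6 (J(Y) = -2 + (Y/Y + Y/6) = -2 + (1 + Y*(1/6)) = -2 + (1 + Y/6) = -1 + Y/6)
u(P, o) = 6 - 2*(1 - o/6)**2 (u(P, o) = 6 - 2*(-1 + o/6)**2 = 6 - 2*(1 - o/6)**2)
sqrt((2023901 + u(-1373, E(-34))) + 288831) = sqrt((2023901 + (6 - (-6 - 34)**2/18)) + 288831) = sqrt((2023901 + (6 - 1/18*(-40)**2)) + 288831) = sqrt((2023901 + (6 - 1/18*1600)) + 288831) = sqrt((2023901 + (6 - 800/9)) + 288831) = sqrt((2023901 - 746/9) + 288831) = sqrt(18214363/9 + 288831) = sqrt(20813842/9) = sqrt(20813842)/3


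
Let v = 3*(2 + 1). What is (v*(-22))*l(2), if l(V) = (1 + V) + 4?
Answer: -1386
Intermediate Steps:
l(V) = 5 + V
v = 9 (v = 3*3 = 9)
(v*(-22))*l(2) = (9*(-22))*(5 + 2) = -198*7 = -1386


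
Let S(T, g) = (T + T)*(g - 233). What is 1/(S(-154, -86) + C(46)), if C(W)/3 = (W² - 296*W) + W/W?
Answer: 1/63755 ≈ 1.5685e-5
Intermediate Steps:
C(W) = 3 - 888*W + 3*W² (C(W) = 3*((W² - 296*W) + W/W) = 3*((W² - 296*W) + 1) = 3*(1 + W² - 296*W) = 3 - 888*W + 3*W²)
S(T, g) = 2*T*(-233 + g) (S(T, g) = (2*T)*(-233 + g) = 2*T*(-233 + g))
1/(S(-154, -86) + C(46)) = 1/(2*(-154)*(-233 - 86) + (3 - 888*46 + 3*46²)) = 1/(2*(-154)*(-319) + (3 - 40848 + 3*2116)) = 1/(98252 + (3 - 40848 + 6348)) = 1/(98252 - 34497) = 1/63755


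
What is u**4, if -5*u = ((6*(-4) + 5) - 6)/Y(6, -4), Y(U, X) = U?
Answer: 625/1296 ≈ 0.48225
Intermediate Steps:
u = 5/6 (u = -((6*(-4) + 5) - 6)/(5*6) = -((-24 + 5) - 6)/(5*6) = -(-19 - 6)/(5*6) = -(-5)/6 = -1/5*(-25/6) = 5/6 ≈ 0.83333)
u**4 = (5/6)**4 = 625/1296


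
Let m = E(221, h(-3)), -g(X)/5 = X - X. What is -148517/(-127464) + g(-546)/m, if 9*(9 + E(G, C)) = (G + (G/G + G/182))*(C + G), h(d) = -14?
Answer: 148517/127464 ≈ 1.1652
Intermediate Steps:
g(X) = 0 (g(X) = -5*(X - X) = -5*0 = 0)
E(G, C) = -9 + (1 + 183*G/182)*(C + G)/9 (E(G, C) = -9 + ((G + (G/G + G/182))*(C + G))/9 = -9 + ((G + (1 + G*(1/182)))*(C + G))/9 = -9 + ((G + (1 + G/182))*(C + G))/9 = -9 + ((1 + 183*G/182)*(C + G))/9 = -9 + (1 + 183*G/182)*(C + G)/9)
m = 71749/14 (m = -9 + (⅑)*(-14) + (⅑)*221 + (61/546)*221² + (61/546)*(-14)*221 = -9 - 14/9 + 221/9 + (61/546)*48841 - 1037/3 = -9 - 14/9 + 221/9 + 229177/42 - 1037/3 = 71749/14 ≈ 5124.9)
-148517/(-127464) + g(-546)/m = -148517/(-127464) + 0/(71749/14) = -148517*(-1/127464) + 0*(14/71749) = 148517/127464 + 0 = 148517/127464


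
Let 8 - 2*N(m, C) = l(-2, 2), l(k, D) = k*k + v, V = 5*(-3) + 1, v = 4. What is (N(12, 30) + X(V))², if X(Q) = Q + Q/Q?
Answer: 169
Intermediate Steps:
V = -14 (V = -15 + 1 = -14)
l(k, D) = 4 + k² (l(k, D) = k*k + 4 = k² + 4 = 4 + k²)
N(m, C) = 0 (N(m, C) = 4 - (4 + (-2)²)/2 = 4 - (4 + 4)/2 = 4 - ½*8 = 4 - 4 = 0)
X(Q) = 1 + Q (X(Q) = Q + 1 = 1 + Q)
(N(12, 30) + X(V))² = (0 + (1 - 14))² = (0 - 13)² = (-13)² = 169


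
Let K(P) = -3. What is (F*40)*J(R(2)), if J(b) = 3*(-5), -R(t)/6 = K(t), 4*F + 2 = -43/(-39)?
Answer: 1750/13 ≈ 134.62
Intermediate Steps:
F = -35/156 (F = -½ + (-43/(-39))/4 = -½ + (-43*(-1/39))/4 = -½ + (¼)*(43/39) = -½ + 43/156 = -35/156 ≈ -0.22436)
R(t) = 18 (R(t) = -6*(-3) = 18)
J(b) = -15
(F*40)*J(R(2)) = -35/156*40*(-15) = -350/39*(-15) = 1750/13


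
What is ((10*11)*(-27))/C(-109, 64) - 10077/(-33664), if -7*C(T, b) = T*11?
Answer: -62526567/3669376 ≈ -17.040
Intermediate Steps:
C(T, b) = -11*T/7 (C(T, b) = -T*11/7 = -11*T/7)
((10*11)*(-27))/C(-109, 64) - 10077/(-33664) = ((10*11)*(-27))/((-11/7*(-109))) - 10077/(-33664) = (110*(-27))/(1199/7) - 10077*(-1/33664) = -2970*7/1199 + 10077/33664 = -1890/109 + 10077/33664 = -62526567/3669376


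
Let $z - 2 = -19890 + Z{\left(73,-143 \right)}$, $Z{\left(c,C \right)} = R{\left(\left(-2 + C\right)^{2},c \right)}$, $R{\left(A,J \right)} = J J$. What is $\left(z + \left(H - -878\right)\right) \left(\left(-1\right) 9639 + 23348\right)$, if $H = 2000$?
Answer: $-160134829$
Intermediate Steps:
$R{\left(A,J \right)} = J^{2}$
$Z{\left(c,C \right)} = c^{2}$
$z = -14559$ ($z = 2 - \left(19890 - 73^{2}\right) = 2 + \left(-19890 + 5329\right) = 2 - 14561 = -14559$)
$\left(z + \left(H - -878\right)\right) \left(\left(-1\right) 9639 + 23348\right) = \left(-14559 + \left(2000 - -878\right)\right) \left(\left(-1\right) 9639 + 23348\right) = \left(-14559 + \left(2000 + 878\right)\right) \left(-9639 + 23348\right) = \left(-14559 + 2878\right) 13709 = \left(-11681\right) 13709 = -160134829$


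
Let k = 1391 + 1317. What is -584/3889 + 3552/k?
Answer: 3058064/2632853 ≈ 1.1615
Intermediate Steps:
k = 2708
-584/3889 + 3552/k = -584/3889 + 3552/2708 = -584*1/3889 + 3552*(1/2708) = -584/3889 + 888/677 = 3058064/2632853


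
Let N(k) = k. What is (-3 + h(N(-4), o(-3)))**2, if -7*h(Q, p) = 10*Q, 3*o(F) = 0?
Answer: 361/49 ≈ 7.3673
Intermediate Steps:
o(F) = 0 (o(F) = (1/3)*0 = 0)
h(Q, p) = -10*Q/7
(-3 + h(N(-4), o(-3)))**2 = (-3 - 10/7*(-4))**2 = (-3 + 40/7)**2 = (19/7)**2 = 361/49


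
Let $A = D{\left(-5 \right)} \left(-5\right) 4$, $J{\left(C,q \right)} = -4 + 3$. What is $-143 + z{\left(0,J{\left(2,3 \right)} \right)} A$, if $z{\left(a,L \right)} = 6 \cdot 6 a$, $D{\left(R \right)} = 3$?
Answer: $-143$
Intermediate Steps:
$J{\left(C,q \right)} = -1$
$z{\left(a,L \right)} = 36 a$
$A = -60$ ($A = 3 \left(-5\right) 4 = \left(-15\right) 4 = -60$)
$-143 + z{\left(0,J{\left(2,3 \right)} \right)} A = -143 + 36 \cdot 0 \left(-60\right) = -143 + 0 \left(-60\right) = -143 + 0 = -143$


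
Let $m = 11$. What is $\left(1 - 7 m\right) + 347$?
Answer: $271$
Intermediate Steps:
$\left(1 - 7 m\right) + 347 = \left(1 - 77\right) + 347 = -76 + 347 = 271$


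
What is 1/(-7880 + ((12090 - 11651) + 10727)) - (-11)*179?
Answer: 6470135/3286 ≈ 1969.0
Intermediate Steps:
1/(-7880 + ((12090 - 11651) + 10727)) - (-11)*179 = 1/(-7880 + (439 + 10727)) - 1*(-1969) = 1/(-7880 + 11166) + 1969 = 1/3286 + 1969 = 6470135/3286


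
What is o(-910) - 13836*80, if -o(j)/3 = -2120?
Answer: -1100520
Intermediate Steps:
o(j) = 6360 (o(j) = -3*(-2120) = 6360)
o(-910) - 13836*80 = 6360 - 13836*80 = 6360 - 1*1106880 = 6360 - 1106880 = -1100520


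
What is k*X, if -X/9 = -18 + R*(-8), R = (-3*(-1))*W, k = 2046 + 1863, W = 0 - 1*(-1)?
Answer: 1477602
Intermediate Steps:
W = 1 (W = 0 + 1 = 1)
k = 3909
R = 3 (R = -3*(-1)*1 = 3*1 = 3)
X = 378 (X = -9*(-18 + 3*(-8)) = -9*(-18 - 24) = -9*(-42) = 378)
k*X = 3909*378 = 1477602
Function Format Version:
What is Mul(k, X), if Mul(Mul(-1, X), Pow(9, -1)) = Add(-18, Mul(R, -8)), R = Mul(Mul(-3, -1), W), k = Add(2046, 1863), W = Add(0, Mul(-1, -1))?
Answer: 1477602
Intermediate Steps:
W = 1 (W = Add(0, 1) = 1)
k = 3909
R = 3 (R = Mul(Mul(-3, -1), 1) = Mul(3, 1) = 3)
X = 378 (X = Mul(-9, Add(-18, Mul(3, -8))) = Mul(-9, Add(-18, -24)) = Mul(-9, -42) = 378)
Mul(k, X) = Mul(3909, 378) = 1477602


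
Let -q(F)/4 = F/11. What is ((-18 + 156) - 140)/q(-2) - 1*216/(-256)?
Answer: -61/32 ≈ -1.9063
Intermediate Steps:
q(F) = -4*F/11
((-18 + 156) - 140)/q(-2) - 1*216/(-256) = ((-18 + 156) - 140)/((-4/11*(-2))) - 1*216/(-256) = (138 - 140)/(8/11) - 216*(-1/256) = -2*11/8 + 27/32 = -11/4 + 27/32 = -61/32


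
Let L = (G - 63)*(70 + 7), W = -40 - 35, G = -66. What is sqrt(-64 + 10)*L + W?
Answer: -75 - 29799*I*sqrt(6) ≈ -75.0 - 72992.0*I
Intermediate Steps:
W = -75
L = -9933 (L = (-66 - 63)*(70 + 7) = -129*77 = -9933)
sqrt(-64 + 10)*L + W = sqrt(-64 + 10)*(-9933) - 75 = sqrt(-54)*(-9933) - 75 = (3*I*sqrt(6))*(-9933) - 75 = -29799*I*sqrt(6) - 75 = -75 - 29799*I*sqrt(6)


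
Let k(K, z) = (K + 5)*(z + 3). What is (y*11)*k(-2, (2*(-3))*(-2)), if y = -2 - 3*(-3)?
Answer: 3465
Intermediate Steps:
y = 7 (y = -2 + 9 = 7)
k(K, z) = (3 + z)*(5 + K) (k(K, z) = (5 + K)*(3 + z) = (3 + z)*(5 + K))
(y*11)*k(-2, (2*(-3))*(-2)) = (7*11)*(15 + 3*(-2) + 5*((2*(-3))*(-2)) - 2*2*(-3)*(-2)) = 77*(15 - 6 + 5*(-6*(-2)) - (-12)*(-2)) = 77*(15 - 6 + 5*12 - 2*12) = 77*(15 - 6 + 60 - 24) = 77*45 = 3465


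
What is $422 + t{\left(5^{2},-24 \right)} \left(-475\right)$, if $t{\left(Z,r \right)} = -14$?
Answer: $7072$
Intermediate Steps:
$422 + t{\left(5^{2},-24 \right)} \left(-475\right) = 422 - -6650 = 422 + 6650 = 7072$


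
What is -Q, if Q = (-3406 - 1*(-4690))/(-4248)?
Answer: 107/354 ≈ 0.30226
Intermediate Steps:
Q = -107/354 (Q = (-3406 + 4690)*(-1/4248) = 1284*(-1/4248) = -107/354 ≈ -0.30226)
-Q = -1*(-107/354) = 107/354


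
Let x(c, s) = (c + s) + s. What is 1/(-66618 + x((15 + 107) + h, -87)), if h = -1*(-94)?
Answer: -1/66576 ≈ -1.5020e-5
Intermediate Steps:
h = 94
x(c, s) = c + 2*s
1/(-66618 + x((15 + 107) + h, -87)) = 1/(-66618 + (((15 + 107) + 94) + 2*(-87))) = 1/(-66618 + ((122 + 94) - 174)) = 1/(-66618 + (216 - 174)) = 1/(-66618 + 42) = 1/(-66576) = -1/66576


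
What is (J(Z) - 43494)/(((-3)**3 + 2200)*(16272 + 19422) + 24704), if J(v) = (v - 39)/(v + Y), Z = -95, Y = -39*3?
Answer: -4610297/8224303196 ≈ -0.00056057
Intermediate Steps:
Y = -117
J(v) = (-39 + v)/(-117 + v) (J(v) = (v - 39)/(v - 117) = (-39 + v)/(-117 + v))
(J(Z) - 43494)/(((-3)**3 + 2200)*(16272 + 19422) + 24704) = ((-39 - 95)/(-117 - 95) - 43494)/(((-3)**3 + 2200)*(16272 + 19422) + 24704) = (-134/(-212) - 43494)/((-27 + 2200)*35694 + 24704) = (-1/212*(-134) - 43494)/(2173*35694 + 24704) = (67/106 - 43494)/(77563062 + 24704) = -4610297/106/77587766 = -4610297/106*1/77587766 = -4610297/8224303196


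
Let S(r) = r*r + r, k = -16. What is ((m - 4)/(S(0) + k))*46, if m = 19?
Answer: -345/8 ≈ -43.125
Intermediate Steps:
S(r) = r + r² (S(r) = r² + r = r + r²)
((m - 4)/(S(0) + k))*46 = ((19 - 4)/(0*(1 + 0) - 16))*46 = (15/(0*1 - 16))*46 = (15/(0 - 16))*46 = (15/(-16))*46 = (15*(-1/16))*46 = -15/16*46 = -345/8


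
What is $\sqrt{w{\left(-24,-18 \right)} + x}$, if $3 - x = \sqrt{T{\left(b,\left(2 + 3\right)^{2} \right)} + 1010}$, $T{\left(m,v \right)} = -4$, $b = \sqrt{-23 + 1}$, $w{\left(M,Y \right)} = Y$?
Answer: $\sqrt{-15 - \sqrt{1006}} \approx 6.835 i$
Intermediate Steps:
$b = i \sqrt{22}$ ($b = \sqrt{-22} = i \sqrt{22} \approx 4.6904 i$)
$x = 3 - \sqrt{1006}$ ($x = 3 - \sqrt{-4 + 1010} = 3 - \sqrt{1006} \approx -28.717$)
$\sqrt{w{\left(-24,-18 \right)} + x} = \sqrt{-18 + \left(3 - \sqrt{1006}\right)} = \sqrt{-15 - \sqrt{1006}}$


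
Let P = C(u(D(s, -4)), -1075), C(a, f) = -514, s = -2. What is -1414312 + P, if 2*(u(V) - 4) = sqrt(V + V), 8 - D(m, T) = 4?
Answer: -1414826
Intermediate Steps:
D(m, T) = 4 (D(m, T) = 8 - 1*4 = 8 - 4 = 4)
u(V) = 4 + sqrt(2)*sqrt(V)/2 (u(V) = 4 + sqrt(V + V)/2 = 4 + sqrt(2*V)/2 = 4 + (sqrt(2)*sqrt(V))/2 = 4 + sqrt(2)*sqrt(V)/2)
P = -514
-1414312 + P = -1414312 - 514 = -1414826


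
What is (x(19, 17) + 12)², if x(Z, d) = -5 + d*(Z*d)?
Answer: 30228004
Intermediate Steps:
x(Z, d) = -5 + Z*d²
(x(19, 17) + 12)² = ((-5 + 19*17²) + 12)² = ((-5 + 19*289) + 12)² = ((-5 + 5491) + 12)² = (5486 + 12)² = 5498² = 30228004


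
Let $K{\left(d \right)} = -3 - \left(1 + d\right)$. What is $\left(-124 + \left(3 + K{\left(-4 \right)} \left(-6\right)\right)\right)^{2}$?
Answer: $14641$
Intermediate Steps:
$K{\left(d \right)} = -4 - d$ ($K{\left(d \right)} = -3 - \left(1 + d\right) = -4 - d$)
$\left(-124 + \left(3 + K{\left(-4 \right)} \left(-6\right)\right)\right)^{2} = \left(-124 + \left(3 + \left(-4 - -4\right) \left(-6\right)\right)\right)^{2} = \left(-124 + \left(3 + \left(-4 + 4\right) \left(-6\right)\right)\right)^{2} = \left(-124 + \left(3 + 0 \left(-6\right)\right)\right)^{2} = \left(-124 + \left(3 + 0\right)\right)^{2} = \left(-124 + 3\right)^{2} = \left(-121\right)^{2} = 14641$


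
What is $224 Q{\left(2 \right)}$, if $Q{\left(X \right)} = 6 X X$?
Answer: $5376$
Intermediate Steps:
$Q{\left(X \right)} = 6 X^{2}$
$224 Q{\left(2 \right)} = 224 \cdot 6 \cdot 2^{2} = 224 \cdot 6 \cdot 4 = 224 \cdot 24 = 5376$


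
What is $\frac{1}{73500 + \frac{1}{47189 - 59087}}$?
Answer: $\frac{11898}{874502999} \approx 1.3605 \cdot 10^{-5}$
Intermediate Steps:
$\frac{1}{73500 + \frac{1}{47189 - 59087}} = \frac{1}{73500 + \frac{1}{-11898}} = \frac{1}{73500 - \frac{1}{11898}} = \frac{1}{\frac{874502999}{11898}} = \frac{11898}{874502999}$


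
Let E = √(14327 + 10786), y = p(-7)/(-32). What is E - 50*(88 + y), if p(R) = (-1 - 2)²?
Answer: -70175/16 + √25113 ≈ -4227.5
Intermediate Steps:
p(R) = 9 (p(R) = (-3)² = 9)
y = -9/32 (y = 9/(-32) = 9*(-1/32) = -9/32 ≈ -0.28125)
E = √25113 ≈ 158.47
E - 50*(88 + y) = √25113 - 50*(88 - 9/32) = √25113 - 50*2807/32 = √25113 - 1*70175/16 = √25113 - 70175/16 = -70175/16 + √25113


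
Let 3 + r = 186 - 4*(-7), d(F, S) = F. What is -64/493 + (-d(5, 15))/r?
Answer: -15969/104023 ≈ -0.15351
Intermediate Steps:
r = 211 (r = -3 + (186 - 4*(-7)) = -3 + (186 + 28) = -3 + 214 = 211)
-64/493 + (-d(5, 15))/r = -64/493 - 1*5/211 = -64*1/493 - 5*1/211 = -64/493 - 5/211 = -15969/104023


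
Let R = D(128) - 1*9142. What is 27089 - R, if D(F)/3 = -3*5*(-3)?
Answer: 36096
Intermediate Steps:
D(F) = 135 (D(F) = 3*(-3*5*(-3)) = 3*(-15*(-3)) = 3*45 = 135)
R = -9007 (R = 135 - 1*9142 = 135 - 9142 = -9007)
27089 - R = 27089 - 1*(-9007) = 27089 + 9007 = 36096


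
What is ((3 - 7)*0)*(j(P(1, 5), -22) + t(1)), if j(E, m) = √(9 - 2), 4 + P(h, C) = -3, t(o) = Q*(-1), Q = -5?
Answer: 0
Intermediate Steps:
t(o) = 5 (t(o) = -5*(-1) = 5)
P(h, C) = -7 (P(h, C) = -4 - 3 = -7)
j(E, m) = √7
((3 - 7)*0)*(j(P(1, 5), -22) + t(1)) = ((3 - 7)*0)*(√7 + 5) = (-4*0)*(5 + √7) = 0*(5 + √7) = 0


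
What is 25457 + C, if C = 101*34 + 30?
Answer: 28921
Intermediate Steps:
C = 3464 (C = 3434 + 30 = 3464)
25457 + C = 25457 + 3464 = 28921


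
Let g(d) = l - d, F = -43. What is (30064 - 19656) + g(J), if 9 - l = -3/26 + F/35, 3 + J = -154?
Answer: 9623563/910 ≈ 10575.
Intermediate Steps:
J = -157 (J = -3 - 154 = -157)
l = 9413/910 (l = 9 - (-3/26 - 43/35) = 9 - 1*(-1223/910) = 9 + 1223/910 = 9413/910 ≈ 10.344)
g(d) = 9413/910 - d
(30064 - 19656) + g(J) = (30064 - 19656) + (9413/910 - 1*(-157)) = 10408 + (9413/910 + 157) = 10408 + 152283/910 = 9623563/910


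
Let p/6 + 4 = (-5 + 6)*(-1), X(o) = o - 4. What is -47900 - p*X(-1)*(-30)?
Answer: -43400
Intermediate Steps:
X(o) = -4 + o
p = -30 (p = -24 + 6*((-5 + 6)*(-1)) = -24 + 6*(1*(-1)) = -24 + 6*(-1) = -24 - 6 = -30)
-47900 - p*X(-1)*(-30) = -47900 - (-30*(-4 - 1))*(-30) = -47900 - (-30*(-5))*(-30) = -47900 - 150*(-30) = -47900 - 1*(-4500) = -47900 + 4500 = -43400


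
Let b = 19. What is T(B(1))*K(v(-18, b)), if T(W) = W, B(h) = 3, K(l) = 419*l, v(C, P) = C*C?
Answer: 407268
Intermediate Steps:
v(C, P) = C**2
T(B(1))*K(v(-18, b)) = 3*(419*(-18)**2) = 3*(419*324) = 3*135756 = 407268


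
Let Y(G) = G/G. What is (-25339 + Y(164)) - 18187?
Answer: -43525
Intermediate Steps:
Y(G) = 1
(-25339 + Y(164)) - 18187 = (-25339 + 1) - 18187 = -25338 - 18187 = -43525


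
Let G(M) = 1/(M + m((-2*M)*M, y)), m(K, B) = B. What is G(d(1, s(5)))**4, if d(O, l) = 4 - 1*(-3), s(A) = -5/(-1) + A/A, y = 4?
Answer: 1/14641 ≈ 6.8301e-5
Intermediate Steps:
s(A) = 6 (s(A) = -5*(-1) + 1 = 5 + 1 = 6)
d(O, l) = 7 (d(O, l) = 4 + 3 = 7)
G(M) = 1/(4 + M) (G(M) = 1/(M + 4) = 1/(4 + M))
G(d(1, s(5)))**4 = (1/(4 + 7))**4 = (1/11)**4 = 1/14641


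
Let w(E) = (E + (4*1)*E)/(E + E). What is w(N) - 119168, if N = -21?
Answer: -238331/2 ≈ -1.1917e+5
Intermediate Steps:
w(E) = 5/2 (w(E) = (E + 4*E)/((2*E)) = (5*E)*(1/(2*E)) = 5/2)
w(N) - 119168 = 5/2 - 119168 = -238331/2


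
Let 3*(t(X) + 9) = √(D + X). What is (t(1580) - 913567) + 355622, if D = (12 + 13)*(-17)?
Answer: -557954 + √1155/3 ≈ -5.5794e+5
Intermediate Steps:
D = -425 (D = 25*(-17) = -425)
t(X) = -9 + √(-425 + X)/3
(t(1580) - 913567) + 355622 = ((-9 + √(-425 + 1580)/3) - 913567) + 355622 = ((-9 + √1155/3) - 913567) + 355622 = (-913576 + √1155/3) + 355622 = -557954 + √1155/3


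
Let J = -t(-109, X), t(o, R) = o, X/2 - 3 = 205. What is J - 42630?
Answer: -42521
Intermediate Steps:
X = 416 (X = 6 + 2*205 = 6 + 410 = 416)
J = 109 (J = -1*(-109) = 109)
J - 42630 = 109 - 42630 = -42521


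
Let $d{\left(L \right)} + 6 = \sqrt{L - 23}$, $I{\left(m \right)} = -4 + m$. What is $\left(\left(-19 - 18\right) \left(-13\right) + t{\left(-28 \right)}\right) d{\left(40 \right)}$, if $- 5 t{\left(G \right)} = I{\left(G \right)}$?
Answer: $- \frac{14622}{5} + \frac{2437 \sqrt{17}}{5} \approx -914.8$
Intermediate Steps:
$t{\left(G \right)} = \frac{4}{5} - \frac{G}{5}$ ($t{\left(G \right)} = - \frac{-4 + G}{5} = \frac{4}{5} - \frac{G}{5}$)
$d{\left(L \right)} = -6 + \sqrt{-23 + L}$ ($d{\left(L \right)} = -6 + \sqrt{L - 23} = -6 + \sqrt{-23 + L}$)
$\left(\left(-19 - 18\right) \left(-13\right) + t{\left(-28 \right)}\right) d{\left(40 \right)} = \left(\left(-19 - 18\right) \left(-13\right) + \left(\frac{4}{5} - - \frac{28}{5}\right)\right) \left(-6 + \sqrt{-23 + 40}\right) = \left(\left(-37\right) \left(-13\right) + \left(\frac{4}{5} + \frac{28}{5}\right)\right) \left(-6 + \sqrt{17}\right) = \left(481 + \frac{32}{5}\right) \left(-6 + \sqrt{17}\right) = \frac{2437 \left(-6 + \sqrt{17}\right)}{5} = - \frac{14622}{5} + \frac{2437 \sqrt{17}}{5}$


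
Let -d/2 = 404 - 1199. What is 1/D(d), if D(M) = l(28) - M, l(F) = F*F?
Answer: -1/806 ≈ -0.0012407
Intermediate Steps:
l(F) = F**2
d = 1590 (d = -2*(404 - 1199) = -2*(-795) = 1590)
D(M) = 784 - M (D(M) = 28**2 - M = 784 - M)
1/D(d) = 1/(784 - 1*1590) = 1/(784 - 1590) = 1/(-806) = -1/806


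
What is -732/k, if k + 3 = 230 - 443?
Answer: 61/18 ≈ 3.3889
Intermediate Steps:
k = -216 (k = -3 + (230 - 443) = -3 - 213 = -216)
-732/k = -732/(-216) = -732*(-1/216) = 61/18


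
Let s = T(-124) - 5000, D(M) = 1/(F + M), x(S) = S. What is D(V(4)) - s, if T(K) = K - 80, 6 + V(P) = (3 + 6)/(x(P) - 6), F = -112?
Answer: 1274978/245 ≈ 5204.0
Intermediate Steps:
V(P) = -6 + 9/(-6 + P) (V(P) = -6 + (3 + 6)/(P - 6) = -6 + 9/(-6 + P))
T(K) = -80 + K
D(M) = 1/(-112 + M)
s = -5204 (s = (-80 - 124) - 5000 = -204 - 5000 = -5204)
D(V(4)) - s = 1/(-112 + 3*(15 - 2*4)/(-6 + 4)) - 1*(-5204) = 1/(-112 + 3*(15 - 8)/(-2)) + 5204 = 1/(-112 + 3*(-1/2)*7) + 5204 = 1/(-112 - 21/2) + 5204 = 1/(-245/2) + 5204 = -2/245 + 5204 = 1274978/245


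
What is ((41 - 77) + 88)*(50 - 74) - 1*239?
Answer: -1487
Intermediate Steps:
((41 - 77) + 88)*(50 - 74) - 1*239 = (-36 + 88)*(-24) - 239 = 52*(-24) - 239 = -1248 - 239 = -1487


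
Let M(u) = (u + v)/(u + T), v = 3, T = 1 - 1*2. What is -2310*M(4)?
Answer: -5390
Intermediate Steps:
T = -1 (T = 1 - 2 = -1)
M(u) = (3 + u)/(-1 + u) (M(u) = (u + 3)/(u - 1) = (3 + u)/(-1 + u))
-2310*M(4) = -2310*(3 + 4)/(-1 + 4) = -2310*7/3 = -5390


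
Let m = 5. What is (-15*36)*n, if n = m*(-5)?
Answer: 13500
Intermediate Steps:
n = -25 (n = 5*(-5) = -25)
(-15*36)*n = -15*36*(-25) = -540*(-25) = 13500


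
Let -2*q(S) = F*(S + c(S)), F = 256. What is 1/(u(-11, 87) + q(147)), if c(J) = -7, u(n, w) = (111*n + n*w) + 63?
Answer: -1/20035 ≈ -4.9913e-5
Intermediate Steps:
u(n, w) = 63 + 111*n + n*w
q(S) = 896 - 128*S (q(S) = -128*(S - 7) = -128*(-7 + S) = -(-1792 + 256*S)/2 = 896 - 128*S)
1/(u(-11, 87) + q(147)) = 1/((63 + 111*(-11) - 11*87) + (896 - 128*147)) = 1/((63 - 1221 - 957) + (896 - 18816)) = 1/(-2115 - 17920) = 1/(-20035) = -1/20035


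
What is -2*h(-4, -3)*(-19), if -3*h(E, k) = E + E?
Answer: 304/3 ≈ 101.33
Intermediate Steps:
h(E, k) = -2*E/3 (h(E, k) = -(E + E)/3 = -2*E/3)
-2*h(-4, -3)*(-19) = -(-4)*(-4)/3*(-19) = -2*8/3*(-19) = -16/3*(-19) = 304/3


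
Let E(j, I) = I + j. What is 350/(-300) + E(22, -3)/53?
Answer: -257/318 ≈ -0.80818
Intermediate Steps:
350/(-300) + E(22, -3)/53 = 350/(-300) + (-3 + 22)/53 = 350*(-1/300) + 19*(1/53) = -7/6 + 19/53 = -257/318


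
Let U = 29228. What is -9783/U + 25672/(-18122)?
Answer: -463814371/264834908 ≈ -1.7513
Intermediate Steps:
-9783/U + 25672/(-18122) = -9783/29228 + 25672/(-18122) = -9783*1/29228 + 25672*(-1/18122) = -9783/29228 - 12836/9061 = -463814371/264834908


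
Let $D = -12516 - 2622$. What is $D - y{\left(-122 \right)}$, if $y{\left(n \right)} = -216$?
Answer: $-14922$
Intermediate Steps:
$D = -15138$
$D - y{\left(-122 \right)} = -15138 - -216 = -15138 + 216 = -14922$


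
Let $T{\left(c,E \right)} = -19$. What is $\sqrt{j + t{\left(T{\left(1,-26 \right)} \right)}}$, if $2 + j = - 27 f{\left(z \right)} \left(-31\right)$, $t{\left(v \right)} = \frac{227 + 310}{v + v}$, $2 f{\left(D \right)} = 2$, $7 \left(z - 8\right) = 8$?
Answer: $\frac{\sqrt{1185334}}{38} \approx 28.651$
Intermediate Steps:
$z = \frac{64}{7}$ ($z = 8 + \frac{1}{7} \cdot 8 = 8 + \frac{8}{7} = \frac{64}{7} \approx 9.1429$)
$f{\left(D \right)} = 1$ ($f{\left(D \right)} = \frac{1}{2} \cdot 2 = 1$)
$t{\left(v \right)} = \frac{537}{2 v}$
$j = 835$ ($j = -2 + \left(-27\right) 1 \left(-31\right) = -2 - -837 = -2 + 837 = 835$)
$\sqrt{j + t{\left(T{\left(1,-26 \right)} \right)}} = \sqrt{835 + \frac{537}{2 \left(-19\right)}} = \sqrt{835 + \frac{537}{2} \left(- \frac{1}{19}\right)} = \sqrt{835 - \frac{537}{38}} = \sqrt{\frac{31193}{38}} = \frac{\sqrt{1185334}}{38}$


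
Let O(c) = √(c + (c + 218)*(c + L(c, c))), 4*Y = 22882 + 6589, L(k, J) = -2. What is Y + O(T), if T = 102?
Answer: 29471/4 + √32102 ≈ 7546.9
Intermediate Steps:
Y = 29471/4 (Y = (22882 + 6589)/4 = (¼)*29471 = 29471/4 ≈ 7367.8)
O(c) = √(c + (-2 + c)*(218 + c)) (O(c) = √(c + (c + 218)*(c - 2)) = √(c + (218 + c)*(-2 + c)) = √(c + (-2 + c)*(218 + c)))
Y + O(T) = 29471/4 + √(-436 + 102² + 217*102) = 29471/4 + √(-436 + 10404 + 22134) = 29471/4 + √32102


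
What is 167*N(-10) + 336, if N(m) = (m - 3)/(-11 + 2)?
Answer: 5195/9 ≈ 577.22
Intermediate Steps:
N(m) = ⅓ - m/9 (N(m) = (-3 + m)/(-9) = (-3 + m)*(-⅑) = ⅓ - m/9)
167*N(-10) + 336 = 167*(⅓ - ⅑*(-10)) + 336 = 167*(⅓ + 10/9) + 336 = 167*(13/9) + 336 = 2171/9 + 336 = 5195/9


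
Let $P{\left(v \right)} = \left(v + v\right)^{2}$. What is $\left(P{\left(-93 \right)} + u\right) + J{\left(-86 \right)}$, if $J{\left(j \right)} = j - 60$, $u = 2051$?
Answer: $36501$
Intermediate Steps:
$P{\left(v \right)} = 4 v^{2}$ ($P{\left(v \right)} = \left(2 v\right)^{2} = 4 v^{2}$)
$J{\left(j \right)} = -60 + j$ ($J{\left(j \right)} = j - 60 = -60 + j$)
$\left(P{\left(-93 \right)} + u\right) + J{\left(-86 \right)} = \left(4 \left(-93\right)^{2} + 2051\right) - 146 = \left(4 \cdot 8649 + 2051\right) - 146 = \left(34596 + 2051\right) - 146 = 36647 - 146 = 36501$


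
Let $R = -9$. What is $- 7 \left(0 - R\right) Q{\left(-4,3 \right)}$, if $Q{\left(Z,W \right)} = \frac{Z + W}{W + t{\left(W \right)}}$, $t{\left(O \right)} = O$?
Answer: $\frac{21}{2} \approx 10.5$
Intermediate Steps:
$Q{\left(Z,W \right)} = \frac{W + Z}{2 W}$ ($Q{\left(Z,W \right)} = \frac{Z + W}{W + W} = \frac{W + Z}{2 W}$)
$- 7 \left(0 - R\right) Q{\left(-4,3 \right)} = - 7 \left(0 - -9\right) \frac{3 - 4}{2 \cdot 3} = - 7 \left(0 + 9\right) \frac{1}{2} \cdot \frac{1}{3} \left(-1\right) = \left(-7\right) 9 \left(- \frac{1}{6}\right) = \left(-63\right) \left(- \frac{1}{6}\right) = \frac{21}{2}$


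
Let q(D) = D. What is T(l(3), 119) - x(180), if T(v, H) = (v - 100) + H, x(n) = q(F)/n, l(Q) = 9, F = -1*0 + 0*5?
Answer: 28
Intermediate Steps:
F = 0 (F = 0 + 0 = 0)
x(n) = 0 (x(n) = 0/n = 0)
T(v, H) = -100 + H + v (T(v, H) = (-100 + v) + H = -100 + H + v)
T(l(3), 119) - x(180) = (-100 + 119 + 9) - 1*0 = 28 + 0 = 28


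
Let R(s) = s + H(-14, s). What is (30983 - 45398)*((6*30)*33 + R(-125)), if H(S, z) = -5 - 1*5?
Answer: -83679075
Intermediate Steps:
H(S, z) = -10 (H(S, z) = -5 - 5 = -10)
R(s) = -10 + s (R(s) = s - 10 = -10 + s)
(30983 - 45398)*((6*30)*33 + R(-125)) = (30983 - 45398)*((6*30)*33 + (-10 - 125)) = -14415*(180*33 - 135) = -14415*(5940 - 135) = -14415*5805 = -83679075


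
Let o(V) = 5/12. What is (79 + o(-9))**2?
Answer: 908209/144 ≈ 6307.0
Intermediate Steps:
o(V) = 5/12 (o(V) = 5*(1/12) = 5/12)
(79 + o(-9))**2 = (79 + 5/12)**2 = (953/12)**2 = 908209/144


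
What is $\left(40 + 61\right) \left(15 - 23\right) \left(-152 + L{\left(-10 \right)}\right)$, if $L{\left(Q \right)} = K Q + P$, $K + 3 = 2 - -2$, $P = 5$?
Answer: $126856$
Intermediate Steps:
$K = 1$ ($K = -3 + \left(2 - -2\right) = -3 + \left(2 + 2\right) = -3 + 4 = 1$)
$L{\left(Q \right)} = 5 + Q$ ($L{\left(Q \right)} = 1 Q + 5 = Q + 5 = 5 + Q$)
$\left(40 + 61\right) \left(15 - 23\right) \left(-152 + L{\left(-10 \right)}\right) = \left(40 + 61\right) \left(15 - 23\right) \left(-152 + \left(5 - 10\right)\right) = 101 \left(-8\right) \left(-152 - 5\right) = \left(-808\right) \left(-157\right) = 126856$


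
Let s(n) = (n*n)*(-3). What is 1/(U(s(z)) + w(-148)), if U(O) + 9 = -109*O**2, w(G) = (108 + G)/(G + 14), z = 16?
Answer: -67/4307485255 ≈ -1.5554e-8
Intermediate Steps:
w(G) = (108 + G)/(14 + G)
s(n) = -3*n**2 (s(n) = n**2*(-3) = -3*n**2)
U(O) = -9 - 109*O**2
1/(U(s(z)) + w(-148)) = 1/((-9 - 109*(-3*16**2)**2) + (108 - 148)/(14 - 148)) = 1/((-9 - 109*(-3*256)**2) - 40/(-134)) = 1/((-9 - 109*(-768)**2) - 1/134*(-40)) = 1/((-9 - 109*589824) + 20/67) = 1/((-9 - 64290816) + 20/67) = 1/(-64290825 + 20/67) = 1/(-4307485255/67) = -67/4307485255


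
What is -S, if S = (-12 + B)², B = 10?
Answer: -4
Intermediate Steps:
S = 4 (S = (-12 + 10)² = (-2)² = 4)
-S = -1*4 = -4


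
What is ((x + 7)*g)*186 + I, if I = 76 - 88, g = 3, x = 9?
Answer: 8916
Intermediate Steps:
I = -12
((x + 7)*g)*186 + I = ((9 + 7)*3)*186 - 12 = (16*3)*186 - 12 = 48*186 - 12 = 8928 - 12 = 8916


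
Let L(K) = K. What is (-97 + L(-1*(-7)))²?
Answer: 8100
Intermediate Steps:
(-97 + L(-1*(-7)))² = (-97 - 1*(-7))² = (-97 + 7)² = (-90)² = 8100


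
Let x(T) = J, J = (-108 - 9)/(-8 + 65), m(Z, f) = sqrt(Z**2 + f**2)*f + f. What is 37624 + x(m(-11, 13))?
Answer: 714817/19 ≈ 37622.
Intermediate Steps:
m(Z, f) = f + f*sqrt(Z**2 + f**2) (m(Z, f) = f*sqrt(Z**2 + f**2) + f = f + f*sqrt(Z**2 + f**2))
J = -39/19 (J = -117/57 = -117*1/57 = -39/19 ≈ -2.0526)
x(T) = -39/19
37624 + x(m(-11, 13)) = 37624 - 39/19 = 714817/19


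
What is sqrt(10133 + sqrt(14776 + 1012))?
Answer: sqrt(10133 + 2*sqrt(3947)) ≈ 101.29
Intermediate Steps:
sqrt(10133 + sqrt(14776 + 1012)) = sqrt(10133 + sqrt(15788)) = sqrt(10133 + 2*sqrt(3947))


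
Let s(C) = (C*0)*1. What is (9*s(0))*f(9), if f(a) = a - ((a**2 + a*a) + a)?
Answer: 0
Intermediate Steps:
s(C) = 0 (s(C) = 0*1 = 0)
f(a) = -2*a**2 (f(a) = a - ((a**2 + a**2) + a) = a - (2*a**2 + a) = a - (a + 2*a**2) = a + (-a - 2*a**2) = -2*a**2)
(9*s(0))*f(9) = (9*0)*(-2*9**2) = 0*(-2*81) = 0*(-162) = 0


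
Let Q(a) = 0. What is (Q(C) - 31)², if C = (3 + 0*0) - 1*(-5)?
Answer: 961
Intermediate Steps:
C = 8 (C = (3 + 0) + 5 = 3 + 5 = 8)
(Q(C) - 31)² = (0 - 31)² = (-31)² = 961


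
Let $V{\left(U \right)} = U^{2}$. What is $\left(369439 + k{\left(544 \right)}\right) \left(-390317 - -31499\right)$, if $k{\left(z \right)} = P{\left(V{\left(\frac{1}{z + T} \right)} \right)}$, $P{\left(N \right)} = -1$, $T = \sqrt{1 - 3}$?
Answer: $-132561004284$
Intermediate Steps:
$T = i \sqrt{2}$ ($T = \sqrt{-2} = i \sqrt{2} \approx 1.4142 i$)
$k{\left(z \right)} = -1$
$\left(369439 + k{\left(544 \right)}\right) \left(-390317 - -31499\right) = \left(369439 - 1\right) \left(-390317 - -31499\right) = 369438 \left(-390317 + \left(31710 - 211\right)\right) = 369438 \left(-390317 + 31499\right) = 369438 \left(-358818\right) = -132561004284$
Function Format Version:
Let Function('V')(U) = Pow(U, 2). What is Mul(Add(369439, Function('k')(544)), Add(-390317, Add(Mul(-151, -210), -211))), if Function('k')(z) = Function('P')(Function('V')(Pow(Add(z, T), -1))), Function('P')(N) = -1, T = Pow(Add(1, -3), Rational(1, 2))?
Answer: -132561004284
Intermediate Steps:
T = Mul(I, Pow(2, Rational(1, 2))) (T = Pow(-2, Rational(1, 2)) = Mul(I, Pow(2, Rational(1, 2))) ≈ Mul(1.4142, I))
Function('k')(z) = -1
Mul(Add(369439, Function('k')(544)), Add(-390317, Add(Mul(-151, -210), -211))) = Mul(Add(369439, -1), Add(-390317, Add(Mul(-151, -210), -211))) = Mul(369438, Add(-390317, Add(31710, -211))) = Mul(369438, Add(-390317, 31499)) = Mul(369438, -358818) = -132561004284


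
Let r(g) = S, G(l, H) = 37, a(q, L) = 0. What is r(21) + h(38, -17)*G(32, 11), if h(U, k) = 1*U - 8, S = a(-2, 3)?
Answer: 1110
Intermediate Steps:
S = 0
h(U, k) = -8 + U (h(U, k) = U - 8 = -8 + U)
r(g) = 0
r(21) + h(38, -17)*G(32, 11) = 0 + (-8 + 38)*37 = 0 + 30*37 = 0 + 1110 = 1110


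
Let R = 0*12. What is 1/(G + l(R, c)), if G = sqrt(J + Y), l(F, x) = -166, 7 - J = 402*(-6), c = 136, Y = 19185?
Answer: -83/2976 - sqrt(5401)/2976 ≈ -0.052585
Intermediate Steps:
R = 0
J = 2419 (J = 7 - 402*(-6) = 7 - 1*(-2412) = 7 + 2412 = 2419)
G = 2*sqrt(5401) (G = sqrt(2419 + 19185) = sqrt(21604) = 2*sqrt(5401) ≈ 146.98)
1/(G + l(R, c)) = 1/(2*sqrt(5401) - 166) = 1/(-166 + 2*sqrt(5401))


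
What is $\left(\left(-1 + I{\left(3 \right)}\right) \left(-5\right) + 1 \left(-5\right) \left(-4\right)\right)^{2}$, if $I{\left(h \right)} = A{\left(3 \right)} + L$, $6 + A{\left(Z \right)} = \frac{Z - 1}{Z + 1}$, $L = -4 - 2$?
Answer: $\frac{27225}{4} \approx 6806.3$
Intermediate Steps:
$L = -6$ ($L = -4 - 2 = -6$)
$A{\left(Z \right)} = -6 + \frac{-1 + Z}{1 + Z}$ ($A{\left(Z \right)} = -6 + \frac{Z - 1}{Z + 1} = -6 + \frac{-1 + Z}{1 + Z}$)
$I{\left(h \right)} = - \frac{23}{2}$ ($I{\left(h \right)} = \frac{-7 - 15}{1 + 3} - 6 = \frac{-7 - 15}{4} - 6 = \frac{1}{4} \left(-22\right) - 6 = - \frac{11}{2} - 6 = - \frac{23}{2}$)
$\left(\left(-1 + I{\left(3 \right)}\right) \left(-5\right) + 1 \left(-5\right) \left(-4\right)\right)^{2} = \left(\left(-1 - \frac{23}{2}\right) \left(-5\right) + 1 \left(-5\right) \left(-4\right)\right)^{2} = \left(\left(- \frac{25}{2}\right) \left(-5\right) - -20\right)^{2} = \left(\frac{125}{2} + 20\right)^{2} = \left(\frac{165}{2}\right)^{2} = \frac{27225}{4}$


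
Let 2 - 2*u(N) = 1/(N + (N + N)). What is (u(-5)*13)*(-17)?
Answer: -6851/30 ≈ -228.37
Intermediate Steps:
u(N) = 1 - 1/(6*N) (u(N) = 1 - 1/(2*(N + (N + N))) = 1 - 1/(2*(N + 2*N)) = 1 - 1/(3*N)/2 = 1 - 1/(6*N))
(u(-5)*13)*(-17) = (((-⅙ - 5)/(-5))*13)*(-17) = (-⅕*(-31/6)*13)*(-17) = ((31/30)*13)*(-17) = (403/30)*(-17) = -6851/30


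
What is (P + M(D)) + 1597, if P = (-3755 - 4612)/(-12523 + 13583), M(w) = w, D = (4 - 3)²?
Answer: 1685513/1060 ≈ 1590.1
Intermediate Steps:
D = 1 (D = 1² = 1)
P = -8367/1060 ≈ -7.8934
(P + M(D)) + 1597 = (-8367/1060 + 1) + 1597 = -7307/1060 + 1597 = 1685513/1060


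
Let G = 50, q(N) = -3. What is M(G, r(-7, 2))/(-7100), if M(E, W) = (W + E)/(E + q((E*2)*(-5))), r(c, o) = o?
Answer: -13/83425 ≈ -0.00015583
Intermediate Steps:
M(E, W) = (E + W)/(-3 + E) (M(E, W) = (W + E)/(E - 3) = (E + W)/(-3 + E))
M(G, r(-7, 2))/(-7100) = ((50 + 2)/(-3 + 50))/(-7100) = (52/47)*(-1/7100) = -13/83425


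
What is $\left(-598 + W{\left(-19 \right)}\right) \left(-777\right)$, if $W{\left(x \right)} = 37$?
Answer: $435897$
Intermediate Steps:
$\left(-598 + W{\left(-19 \right)}\right) \left(-777\right) = \left(-598 + 37\right) \left(-777\right) = \left(-561\right) \left(-777\right) = 435897$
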